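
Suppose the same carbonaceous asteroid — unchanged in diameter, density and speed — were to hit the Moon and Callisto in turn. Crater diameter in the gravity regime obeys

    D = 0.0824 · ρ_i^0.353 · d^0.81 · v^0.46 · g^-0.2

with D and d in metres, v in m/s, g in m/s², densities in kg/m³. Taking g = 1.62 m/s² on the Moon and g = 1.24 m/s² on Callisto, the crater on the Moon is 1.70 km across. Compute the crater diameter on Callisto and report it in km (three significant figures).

D ≈ 1.79 km

All impactor-dependent factors cancel in the ratio, leaving D_Callisto/D_Moon = (g_Callisto/g_Moon)^-0.2.
(1.24/1.62)^-0.2 = 0.7654^-0.2 = 1.055
D_Callisto = 1.055 × 1.70 km = 1.79 km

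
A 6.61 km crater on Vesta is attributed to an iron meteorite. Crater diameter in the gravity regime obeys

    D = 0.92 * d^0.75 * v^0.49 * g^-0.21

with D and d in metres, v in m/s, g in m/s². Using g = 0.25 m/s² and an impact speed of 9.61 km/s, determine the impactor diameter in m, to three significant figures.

Rearranging for d: d = [D / (0.92 · 9610^0.49 · 0.25^-0.21)]^(1/0.75).
D = 6610 m.
9610^0.49 = 89.44
0.25^-0.21 = 1.338
Denominator = 0.92 × 89.44 × 1.338 = 110.1
D / 110.1 = 6610 / 110.1 = 60.04
d = 60.04^(1/0.75) = 60.04^1.3333 = 235.1 m

d ≈ 235 m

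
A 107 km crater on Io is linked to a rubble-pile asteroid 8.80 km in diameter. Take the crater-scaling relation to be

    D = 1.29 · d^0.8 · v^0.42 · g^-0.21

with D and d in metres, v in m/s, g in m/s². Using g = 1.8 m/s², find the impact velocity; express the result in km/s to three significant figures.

v ≈ 21.2 km/s

Rearranging for v: v = [D / (1.29 · 8800^0.8 · 1.8^-0.21)]^(1/0.42).
D = 107000 m.
8800^0.8 = 1431
1.8^-0.21 = 0.8839
Denominator = 1.29 × 1431 × 0.8839 = 1632
D / 1632 = 107000 / 1632 = 65.56
v = 65.56^(1/0.42) = 65.56^2.381 = 21155 m/s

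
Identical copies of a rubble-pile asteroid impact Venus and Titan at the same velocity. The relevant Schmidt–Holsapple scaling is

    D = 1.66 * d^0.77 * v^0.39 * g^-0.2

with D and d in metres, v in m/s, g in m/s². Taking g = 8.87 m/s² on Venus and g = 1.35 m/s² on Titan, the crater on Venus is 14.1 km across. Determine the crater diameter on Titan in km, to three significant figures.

All impactor-dependent factors cancel in the ratio, leaving D_Titan/D_Venus = (g_Titan/g_Venus)^-0.2.
(1.35/8.87)^-0.2 = 0.1522^-0.2 = 1.457
D_Titan = 1.457 × 14.1 km = 20.5 km

D ≈ 20.5 km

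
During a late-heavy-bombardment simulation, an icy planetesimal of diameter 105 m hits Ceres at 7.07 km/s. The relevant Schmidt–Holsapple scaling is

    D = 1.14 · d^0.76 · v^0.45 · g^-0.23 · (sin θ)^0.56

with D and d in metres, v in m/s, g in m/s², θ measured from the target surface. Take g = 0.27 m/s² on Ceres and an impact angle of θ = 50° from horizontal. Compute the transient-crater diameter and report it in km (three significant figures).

D ≈ 2.46 km

In SI units: v = 7070 m/s.
d^0.76 = 105^0.76 = 34.36
v^0.45 = 7070^0.45 = 53.98
g^-0.23 = 0.27^-0.23 = 1.351
(sin 50°)^0.56 = 0.7660^0.56 = 0.8613
D = 1.14 × 34.36 × 53.98 × 1.351 × 0.8613 = 2460 m
   = 2.460 km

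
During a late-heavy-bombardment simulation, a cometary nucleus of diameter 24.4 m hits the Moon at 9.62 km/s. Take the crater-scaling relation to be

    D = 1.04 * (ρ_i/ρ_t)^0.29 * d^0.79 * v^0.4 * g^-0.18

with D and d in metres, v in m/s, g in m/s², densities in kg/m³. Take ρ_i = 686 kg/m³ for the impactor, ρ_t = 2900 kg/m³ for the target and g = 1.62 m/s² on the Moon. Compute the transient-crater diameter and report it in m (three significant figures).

In SI units: v = 9620 m/s.
(ρ_i/ρ_t)^0.29 = (686/2900)^0.29 = 0.6583
d^0.79 = 24.4^0.79 = 12.47
v^0.4 = 9620^0.4 = 39.20
g^-0.18 = 1.62^-0.18 = 0.9168
D = 1.04 × 0.6583 × 12.47 × 39.20 × 0.9168 = 306.8 m

D ≈ 307 m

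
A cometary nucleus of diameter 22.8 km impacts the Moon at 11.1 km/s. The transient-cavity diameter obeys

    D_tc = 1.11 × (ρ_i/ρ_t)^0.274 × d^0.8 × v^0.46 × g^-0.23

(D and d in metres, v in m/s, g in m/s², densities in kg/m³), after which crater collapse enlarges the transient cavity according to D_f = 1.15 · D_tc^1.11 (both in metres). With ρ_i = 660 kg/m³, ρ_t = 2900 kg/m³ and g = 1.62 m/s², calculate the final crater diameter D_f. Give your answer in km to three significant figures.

In SI: d = 22800 m, v = 11100 m/s.
(ρ_i/ρ_t)^0.274 = (660/2900)^0.274 = 0.6666
d^0.8 = 22800^0.8 = 3064
v^0.46 = 11100^0.46 = 72.59
g^-0.23 = 1.62^-0.23 = 0.8950
D_tc = 1.11 × 0.6666 × 3064 × 72.59 × 0.8950 = 1.473 × 10^5 m
D_f = 1.15 × (1.473 × 10^5)^1.11 = 6.272 × 10^5 m
     = 627.2 km

D_f ≈ 627 km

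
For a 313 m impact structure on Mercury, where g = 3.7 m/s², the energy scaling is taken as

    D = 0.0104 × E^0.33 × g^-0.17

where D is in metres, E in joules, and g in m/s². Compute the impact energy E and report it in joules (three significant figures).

E ≈ 7.31 × 10^13 J

Rearranging: E = [D / (0.0104 · g^-0.17)]^(1/0.33).
g^-0.17 = 3.7^-0.17 = 0.8006
D / (0.0104 × 0.8006) = 313 / (8.326 × 10^-3) = 3.759 × 10^4
E = (3.759 × 10^4)^3.0303 = 7.309 × 10^13 J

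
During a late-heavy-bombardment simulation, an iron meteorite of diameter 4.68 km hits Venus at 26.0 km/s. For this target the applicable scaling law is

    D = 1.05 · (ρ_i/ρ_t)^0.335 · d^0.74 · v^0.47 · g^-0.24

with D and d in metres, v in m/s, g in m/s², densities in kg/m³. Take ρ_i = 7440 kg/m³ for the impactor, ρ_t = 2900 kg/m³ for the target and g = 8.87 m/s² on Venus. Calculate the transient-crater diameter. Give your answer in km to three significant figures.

D ≈ 52.7 km

In SI units: d = 4680 m, v = 26000 m/s.
(ρ_i/ρ_t)^0.335 = (7440/2900)^0.335 = 1.371
d^0.74 = 4680^0.74 = 520.0
v^0.47 = 26000^0.47 = 118.9
g^-0.24 = 8.87^-0.24 = 0.5922
D = 1.05 × 1.371 × 520.0 × 118.9 × 0.5922 = 52708 m
   = 52.71 km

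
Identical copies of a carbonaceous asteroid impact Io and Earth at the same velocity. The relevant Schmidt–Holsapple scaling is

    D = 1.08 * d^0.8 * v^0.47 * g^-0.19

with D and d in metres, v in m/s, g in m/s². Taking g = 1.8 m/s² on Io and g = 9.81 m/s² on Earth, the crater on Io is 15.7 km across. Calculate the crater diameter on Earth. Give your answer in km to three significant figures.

All impactor-dependent factors cancel in the ratio, leaving D_Earth/D_Io = (g_Earth/g_Io)^-0.19.
(9.81/1.8)^-0.19 = 5.450^-0.19 = 0.7246
D_Earth = 0.7246 × 15.7 km = 11.4 km

D ≈ 11.4 km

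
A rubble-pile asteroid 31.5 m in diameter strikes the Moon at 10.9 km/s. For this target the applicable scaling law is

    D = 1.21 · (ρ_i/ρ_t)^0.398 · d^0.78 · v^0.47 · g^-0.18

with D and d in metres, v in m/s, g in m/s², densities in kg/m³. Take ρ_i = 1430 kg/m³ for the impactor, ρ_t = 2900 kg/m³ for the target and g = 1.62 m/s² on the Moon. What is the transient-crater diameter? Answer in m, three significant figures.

D ≈ 975 m

In SI units: v = 10900 m/s.
(ρ_i/ρ_t)^0.398 = (1430/2900)^0.398 = 0.7547
d^0.78 = 31.5^0.78 = 14.75
v^0.47 = 10900^0.47 = 78.99
g^-0.18 = 1.62^-0.18 = 0.9168
D = 1.21 × 0.7547 × 14.75 × 78.99 × 0.9168 = 975.4 m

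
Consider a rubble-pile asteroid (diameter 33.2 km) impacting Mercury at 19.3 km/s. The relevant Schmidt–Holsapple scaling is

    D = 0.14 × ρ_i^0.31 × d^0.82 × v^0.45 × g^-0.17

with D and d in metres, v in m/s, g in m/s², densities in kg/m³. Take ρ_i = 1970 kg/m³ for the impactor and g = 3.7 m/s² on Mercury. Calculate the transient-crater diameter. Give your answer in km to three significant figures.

D ≈ 509 km

In SI units: d = 33200 m, v = 19300 m/s.
ρ_i^0.31 = 1970^0.31 = 10.50
d^0.82 = 33200^0.82 = 5097
v^0.45 = 19300^0.45 = 84.82
g^-0.17 = 3.7^-0.17 = 0.8006
D = 0.14 × 10.50 × 5097 × 84.82 × 0.8006 = 5.088 × 10^5 m
   = 508.8 km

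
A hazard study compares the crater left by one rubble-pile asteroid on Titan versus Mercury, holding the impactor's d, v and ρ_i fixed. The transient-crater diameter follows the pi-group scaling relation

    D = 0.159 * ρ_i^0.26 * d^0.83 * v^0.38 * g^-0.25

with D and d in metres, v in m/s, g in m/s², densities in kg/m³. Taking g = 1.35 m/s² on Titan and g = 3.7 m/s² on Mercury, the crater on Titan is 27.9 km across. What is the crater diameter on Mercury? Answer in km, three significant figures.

D ≈ 21.7 km

All impactor-dependent factors cancel in the ratio, leaving D_Mercury/D_Titan = (g_Mercury/g_Titan)^-0.25.
(3.7/1.35)^-0.25 = 2.741^-0.25 = 0.7772
D_Mercury = 0.7772 × 27.9 km = 21.7 km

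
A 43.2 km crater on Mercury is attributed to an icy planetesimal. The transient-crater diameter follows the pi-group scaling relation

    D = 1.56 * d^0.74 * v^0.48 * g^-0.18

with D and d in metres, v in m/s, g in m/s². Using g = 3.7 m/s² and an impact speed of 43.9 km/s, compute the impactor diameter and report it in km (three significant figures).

d ≈ 1.35 km

Rearranging for d: d = [D / (1.56 · 43900^0.48 · 3.7^-0.18)]^(1/0.74).
D = 43200 m.
43900^0.48 = 169.2
3.7^-0.18 = 0.7902
Denominator = 1.56 × 169.2 × 0.7902 = 208.6
D / 208.6 = 43200 / 208.6 = 207.1
d = 207.1^(1/0.74) = 207.1^1.3514 = 1349 m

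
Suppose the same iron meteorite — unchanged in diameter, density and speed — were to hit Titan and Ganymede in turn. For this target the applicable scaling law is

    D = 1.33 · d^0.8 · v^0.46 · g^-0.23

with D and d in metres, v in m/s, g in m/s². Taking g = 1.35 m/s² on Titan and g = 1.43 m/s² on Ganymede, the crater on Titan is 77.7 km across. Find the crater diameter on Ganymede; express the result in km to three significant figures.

All impactor-dependent factors cancel in the ratio, leaving D_Ganymede/D_Titan = (g_Ganymede/g_Titan)^-0.23.
(1.43/1.35)^-0.23 = 1.059^-0.23 = 0.9869
D_Ganymede = 0.9869 × 77.7 km = 76.7 km

D ≈ 76.7 km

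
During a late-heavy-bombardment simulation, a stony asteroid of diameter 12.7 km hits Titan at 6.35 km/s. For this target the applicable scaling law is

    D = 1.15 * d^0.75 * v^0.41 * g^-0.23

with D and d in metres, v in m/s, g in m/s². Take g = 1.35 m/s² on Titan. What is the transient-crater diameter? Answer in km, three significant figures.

In SI units: d = 12700 m, v = 6350 m/s.
d^0.75 = 12700^0.75 = 1196
v^0.41 = 6350^0.41 = 36.24
g^-0.23 = 1.35^-0.23 = 0.9333
D = 1.15 × 1196 × 36.24 × 0.9333 = 46520 m
   = 46.52 km

D ≈ 46.5 km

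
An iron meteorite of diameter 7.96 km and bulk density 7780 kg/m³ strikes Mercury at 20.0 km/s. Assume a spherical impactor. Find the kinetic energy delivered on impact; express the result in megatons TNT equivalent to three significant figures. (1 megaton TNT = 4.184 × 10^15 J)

d = 7960 m; v = 20000 m/s.
Mass m = (π/6) ρ d³ = (π/6) × 7780 × (7960)³ = 2.055 × 10^15 kg
E = ½ m v² = 0.5 × 2.055 × 10^15 × (20000)² = 4.110 × 10^23 J
   = 4.110 × 10^23 / 4.184×10^15 = 9.823 × 10^7 Mt

E ≈ 9.82 × 10^7 Mt TNT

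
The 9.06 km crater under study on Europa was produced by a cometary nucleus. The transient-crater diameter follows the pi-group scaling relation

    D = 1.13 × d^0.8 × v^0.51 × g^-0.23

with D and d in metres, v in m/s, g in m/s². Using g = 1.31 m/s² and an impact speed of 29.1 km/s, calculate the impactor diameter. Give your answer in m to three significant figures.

d ≈ 117 m

Rearranging for d: d = [D / (1.13 · 29100^0.51 · 1.31^-0.23)]^(1/0.8).
D = 9060 m.
29100^0.51 = 189.1
1.31^-0.23 = 0.9398
Denominator = 1.13 × 189.1 × 0.9398 = 200.8
D / 200.8 = 9060 / 200.8 = 45.12
d = 45.12^(1/0.8) = 45.12^1.25 = 116.9 m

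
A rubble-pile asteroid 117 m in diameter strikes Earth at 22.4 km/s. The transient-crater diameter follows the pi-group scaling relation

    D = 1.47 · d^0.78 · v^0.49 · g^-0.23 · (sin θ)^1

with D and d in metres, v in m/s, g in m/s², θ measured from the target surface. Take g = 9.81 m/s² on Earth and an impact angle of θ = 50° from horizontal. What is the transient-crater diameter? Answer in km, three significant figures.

In SI units: v = 22400 m/s.
d^0.78 = 117^0.78 = 41.04
v^0.49 = 22400^0.49 = 135.4
g^-0.23 = 9.81^-0.23 = 0.5914
(sin 50°)^1 = 0.7660^1 = 0.7660
D = 1.47 × 41.04 × 135.4 × 0.5914 × 0.7660 = 3700 m
   = 3.700 km

D ≈ 3.70 km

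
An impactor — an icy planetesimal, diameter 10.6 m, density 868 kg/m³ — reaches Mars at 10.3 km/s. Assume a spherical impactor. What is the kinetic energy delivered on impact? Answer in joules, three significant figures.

E ≈ 2.87 × 10^13 J

v = 10300 m/s.
Mass m = (π/6) ρ d³ = (π/6) × 868 × (10.6)³ = 5.413 × 10^5 kg
E = ½ m v² = 0.5 × 5.413 × 10^5 × (10300)² = 2.871 × 10^13 J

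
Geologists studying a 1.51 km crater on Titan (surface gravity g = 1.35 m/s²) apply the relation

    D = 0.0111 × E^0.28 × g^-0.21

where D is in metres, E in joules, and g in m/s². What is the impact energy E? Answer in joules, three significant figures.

Rearranging: E = [D / (0.0111 · g^-0.21)]^(1/0.28).
D = 1510 m.
g^-0.21 = 1.35^-0.21 = 0.9389
D / (0.0111 × 0.9389) = 1510 / (0.01042) = 1.449 × 10^5
E = (1.449 × 10^5)^3.5714 = 2.705 × 10^18 J

E ≈ 2.71 × 10^18 J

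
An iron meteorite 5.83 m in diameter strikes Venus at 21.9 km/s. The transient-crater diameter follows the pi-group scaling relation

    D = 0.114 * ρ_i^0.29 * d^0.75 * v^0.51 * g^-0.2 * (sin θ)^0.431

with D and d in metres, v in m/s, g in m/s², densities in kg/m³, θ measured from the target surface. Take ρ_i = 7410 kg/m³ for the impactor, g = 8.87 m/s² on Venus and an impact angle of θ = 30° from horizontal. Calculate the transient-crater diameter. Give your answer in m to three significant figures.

D ≈ 444 m

In SI units: v = 21900 m/s.
ρ_i^0.29 = 7410^0.29 = 13.25
d^0.75 = 5.83^0.75 = 3.752
v^0.51 = 21900^0.51 = 163.5
g^-0.2 = 8.87^-0.2 = 0.6463
(sin 30°)^0.431 = 0.5000^0.431 = 0.7417
D = 0.114 × 13.25 × 3.752 × 163.5 × 0.6463 × 0.7417 = 444.2 m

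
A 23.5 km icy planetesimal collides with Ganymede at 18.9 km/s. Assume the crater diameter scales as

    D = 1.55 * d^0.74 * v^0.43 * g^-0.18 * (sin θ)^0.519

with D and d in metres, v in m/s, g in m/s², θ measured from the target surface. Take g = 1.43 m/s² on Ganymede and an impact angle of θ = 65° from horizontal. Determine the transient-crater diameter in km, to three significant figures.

In SI units: d = 23500 m, v = 18900 m/s.
d^0.74 = 23500^0.74 = 1716
v^0.43 = 18900^0.43 = 69.00
g^-0.18 = 1.43^-0.18 = 0.9376
(sin 65°)^0.519 = 0.9063^0.519 = 0.9502
D = 1.55 × 1716 × 69.00 × 0.9376 × 0.9502 = 1.635 × 10^5 m
   = 163.5 km

D ≈ 164 km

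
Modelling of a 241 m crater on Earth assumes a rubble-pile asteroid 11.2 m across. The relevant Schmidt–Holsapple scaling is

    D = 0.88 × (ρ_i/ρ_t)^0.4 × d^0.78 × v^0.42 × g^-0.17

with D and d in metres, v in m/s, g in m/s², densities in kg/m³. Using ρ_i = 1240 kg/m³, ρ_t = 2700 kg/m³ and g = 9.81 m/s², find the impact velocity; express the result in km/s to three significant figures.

Rearranging for v: v = [D / (0.88 · (1240/2700)^0.4 · 11.2^0.78 · 9.81^-0.17)]^(1/0.42).
(1240/2700)^0.4 = 0.7325
11.2^0.78 = 6.582
9.81^-0.17 = 0.6783
Denominator = 0.88 × 0.7325 × 6.582 × 0.6783 = 2.878
D / 2.878 = 241 / 2.878 = 83.74
v = 83.74^(1/0.42) = 83.74^2.381 = 37888 m/s

v ≈ 37.9 km/s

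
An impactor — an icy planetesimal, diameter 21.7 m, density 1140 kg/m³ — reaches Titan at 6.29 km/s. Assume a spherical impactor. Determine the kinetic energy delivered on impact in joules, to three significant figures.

v = 6290 m/s.
Mass m = (π/6) ρ d³ = (π/6) × 1140 × (21.7)³ = 6.099 × 10^6 kg
E = ½ m v² = 0.5 × 6.099 × 10^6 × (6290)² = 1.207 × 10^14 J

E ≈ 1.21 × 10^14 J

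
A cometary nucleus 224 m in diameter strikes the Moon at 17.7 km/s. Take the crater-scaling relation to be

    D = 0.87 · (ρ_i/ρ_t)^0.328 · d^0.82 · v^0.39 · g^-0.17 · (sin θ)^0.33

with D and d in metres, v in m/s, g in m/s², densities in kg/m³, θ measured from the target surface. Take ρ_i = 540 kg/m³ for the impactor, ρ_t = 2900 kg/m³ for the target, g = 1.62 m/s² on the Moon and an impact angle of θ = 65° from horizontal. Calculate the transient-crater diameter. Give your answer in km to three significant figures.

In SI units: v = 17700 m/s.
(ρ_i/ρ_t)^0.328 = (540/2900)^0.328 = 0.5762
d^0.82 = 224^0.82 = 84.57
v^0.39 = 17700^0.39 = 45.36
g^-0.17 = 1.62^-0.17 = 0.9213
(sin 65°)^0.33 = 0.9063^0.33 = 0.9681
D = 0.87 × 0.5762 × 84.57 × 45.36 × 0.9213 × 0.9681 = 1715 m
   = 1.715 km

D ≈ 1.72 km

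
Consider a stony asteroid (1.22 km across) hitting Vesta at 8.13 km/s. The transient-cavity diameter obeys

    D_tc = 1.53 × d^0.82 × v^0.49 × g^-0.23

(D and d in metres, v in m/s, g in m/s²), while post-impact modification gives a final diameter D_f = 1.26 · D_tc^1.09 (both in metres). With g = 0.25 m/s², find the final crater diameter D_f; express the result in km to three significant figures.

In SI: d = 1220 m, v = 8130 m/s.
d^0.82 = 1220^0.82 = 339.5
v^0.49 = 8130^0.49 = 82.40
g^-0.23 = 0.25^-0.23 = 1.376
D_tc = 1.53 × 339.5 × 82.40 × 1.376 = 58890 m
D_f = 1.26 × (58890)^1.09 = 1.994 × 10^5 m
     = 199.4 km

D_f ≈ 199 km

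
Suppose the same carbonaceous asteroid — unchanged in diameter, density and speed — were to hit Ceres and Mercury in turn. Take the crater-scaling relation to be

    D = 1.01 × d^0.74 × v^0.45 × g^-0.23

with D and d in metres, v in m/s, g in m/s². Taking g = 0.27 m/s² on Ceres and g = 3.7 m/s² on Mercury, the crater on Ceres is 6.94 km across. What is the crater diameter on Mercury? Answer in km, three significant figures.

D ≈ 3.80 km

All impactor-dependent factors cancel in the ratio, leaving D_Mercury/D_Ceres = (g_Mercury/g_Ceres)^-0.23.
(3.7/0.27)^-0.23 = 13.70^-0.23 = 0.5477
D_Mercury = 0.5477 × 6.94 km = 3.80 km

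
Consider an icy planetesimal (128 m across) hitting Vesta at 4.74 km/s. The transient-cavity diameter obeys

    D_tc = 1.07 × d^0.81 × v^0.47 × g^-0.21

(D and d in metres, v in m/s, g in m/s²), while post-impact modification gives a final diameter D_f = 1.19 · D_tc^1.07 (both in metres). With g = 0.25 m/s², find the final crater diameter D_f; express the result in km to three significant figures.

v = 4740 m/s.
d^0.81 = 128^0.81 = 50.91
v^0.47 = 4740^0.47 = 53.41
g^-0.21 = 0.25^-0.21 = 1.338
D_tc = 1.07 × 50.91 × 53.41 × 1.338 = 3893 m
D_f = 1.19 × (3893)^1.07 = 8263 m
     = 8.263 km

D_f ≈ 8.26 km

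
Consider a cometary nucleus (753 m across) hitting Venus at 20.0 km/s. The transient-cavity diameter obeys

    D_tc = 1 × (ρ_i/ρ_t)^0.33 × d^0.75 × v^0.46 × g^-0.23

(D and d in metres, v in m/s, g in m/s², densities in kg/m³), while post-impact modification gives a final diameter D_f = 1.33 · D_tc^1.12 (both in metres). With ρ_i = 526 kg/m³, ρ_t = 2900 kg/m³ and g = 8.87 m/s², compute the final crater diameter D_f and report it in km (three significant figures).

v = 20000 m/s.
(ρ_i/ρ_t)^0.33 = (526/2900)^0.33 = 0.5693
d^0.75 = 753^0.75 = 143.7
v^0.46 = 20000^0.46 = 95.16
g^-0.23 = 8.87^-0.23 = 0.6053
D_tc = 1 × 0.5693 × 143.7 × 95.16 × 0.6053 = 4712 m
D_f = 1.33 × (4712)^1.12 = 17292 m
     = 17.29 km

D_f ≈ 17.3 km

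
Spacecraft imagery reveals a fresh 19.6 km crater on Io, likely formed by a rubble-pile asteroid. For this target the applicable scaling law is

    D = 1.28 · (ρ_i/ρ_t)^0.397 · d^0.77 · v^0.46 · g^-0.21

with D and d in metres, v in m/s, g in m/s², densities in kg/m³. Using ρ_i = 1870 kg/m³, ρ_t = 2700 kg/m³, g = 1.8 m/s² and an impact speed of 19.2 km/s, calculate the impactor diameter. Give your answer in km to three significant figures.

Rearranging for d: d = [D / (1.28 · (1870/2700)^0.397 · 19200^0.46 · 1.8^-0.21)]^(1/0.77).
D = 19600 m.
(1870/2700)^0.397 = 0.8643
19200^0.46 = 93.39
1.8^-0.21 = 0.8839
Denominator = 1.28 × 0.8643 × 93.39 × 0.8839 = 91.32
D / 91.32 = 19600 / 91.32 = 214.6
d = 214.6^(1/0.77) = 214.6^1.2987 = 1067 m

d ≈ 1.07 km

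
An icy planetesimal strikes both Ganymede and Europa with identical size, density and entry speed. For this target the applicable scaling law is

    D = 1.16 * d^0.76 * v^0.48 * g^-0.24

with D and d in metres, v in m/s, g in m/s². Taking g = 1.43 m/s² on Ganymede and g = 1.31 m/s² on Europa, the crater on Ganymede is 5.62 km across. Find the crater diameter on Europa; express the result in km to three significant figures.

D ≈ 5.74 km

All impactor-dependent factors cancel in the ratio, leaving D_Europa/D_Ganymede = (g_Europa/g_Ganymede)^-0.24.
(1.31/1.43)^-0.24 = 0.9161^-0.24 = 1.021
D_Europa = 1.021 × 5.62 km = 5.74 km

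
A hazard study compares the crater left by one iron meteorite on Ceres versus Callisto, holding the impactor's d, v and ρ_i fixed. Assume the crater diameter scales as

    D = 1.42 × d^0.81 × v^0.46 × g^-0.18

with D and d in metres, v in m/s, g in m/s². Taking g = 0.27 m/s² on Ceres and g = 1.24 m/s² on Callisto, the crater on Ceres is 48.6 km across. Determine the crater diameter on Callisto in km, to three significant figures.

All impactor-dependent factors cancel in the ratio, leaving D_Callisto/D_Ceres = (g_Callisto/g_Ceres)^-0.18.
(1.24/0.27)^-0.18 = 4.593^-0.18 = 0.7600
D_Callisto = 0.7600 × 48.6 km = 36.9 km

D ≈ 36.9 km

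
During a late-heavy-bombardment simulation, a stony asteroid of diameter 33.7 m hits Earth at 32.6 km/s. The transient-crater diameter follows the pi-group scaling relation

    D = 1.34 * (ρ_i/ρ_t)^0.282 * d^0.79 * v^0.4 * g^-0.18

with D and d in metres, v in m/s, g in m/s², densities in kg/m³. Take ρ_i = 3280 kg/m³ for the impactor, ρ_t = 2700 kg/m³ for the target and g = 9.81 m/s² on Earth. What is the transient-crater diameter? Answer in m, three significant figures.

D ≈ 965 m

In SI units: v = 32600 m/s.
(ρ_i/ρ_t)^0.282 = (3280/2700)^0.282 = 1.056
d^0.79 = 33.7^0.79 = 16.10
v^0.4 = 32600^0.4 = 63.87
g^-0.18 = 9.81^-0.18 = 0.6630
D = 1.34 × 1.056 × 16.10 × 63.87 × 0.6630 = 964.7 m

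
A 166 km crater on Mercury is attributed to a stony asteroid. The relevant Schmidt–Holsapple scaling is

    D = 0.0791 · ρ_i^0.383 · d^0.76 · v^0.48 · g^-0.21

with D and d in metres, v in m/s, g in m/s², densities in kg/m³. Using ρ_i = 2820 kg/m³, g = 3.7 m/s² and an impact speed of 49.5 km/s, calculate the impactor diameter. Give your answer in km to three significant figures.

Rearranging for d: d = [D / (0.0791 · 2820^0.383 · 49500^0.48 · 3.7^-0.21)]^(1/0.76).
D = 166000 m.
2820^0.383 = 20.96
49500^0.48 = 179.2
3.7^-0.21 = 0.7598
Denominator = 0.0791 × 20.96 × 179.2 × 0.7598 = 225.7
D / 225.7 = 166000 / 225.7 = 735.5
d = 735.5^(1/0.76) = 735.5^1.3158 = 5914 m

d ≈ 5.91 km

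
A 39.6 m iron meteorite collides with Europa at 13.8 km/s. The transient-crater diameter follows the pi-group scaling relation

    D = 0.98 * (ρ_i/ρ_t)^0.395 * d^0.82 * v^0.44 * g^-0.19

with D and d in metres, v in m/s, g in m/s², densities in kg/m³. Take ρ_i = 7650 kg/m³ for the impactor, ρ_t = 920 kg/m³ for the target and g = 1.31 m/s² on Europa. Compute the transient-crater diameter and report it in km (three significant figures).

D ≈ 2.91 km

In SI units: v = 13800 m/s.
(ρ_i/ρ_t)^0.395 = (7650/920)^0.395 = 2.309
d^0.82 = 39.6^0.82 = 20.42
v^0.44 = 13800^0.44 = 66.31
g^-0.19 = 1.31^-0.19 = 0.9500
D = 0.98 × 2.309 × 20.42 × 66.31 × 0.9500 = 2911 m
   = 2.911 km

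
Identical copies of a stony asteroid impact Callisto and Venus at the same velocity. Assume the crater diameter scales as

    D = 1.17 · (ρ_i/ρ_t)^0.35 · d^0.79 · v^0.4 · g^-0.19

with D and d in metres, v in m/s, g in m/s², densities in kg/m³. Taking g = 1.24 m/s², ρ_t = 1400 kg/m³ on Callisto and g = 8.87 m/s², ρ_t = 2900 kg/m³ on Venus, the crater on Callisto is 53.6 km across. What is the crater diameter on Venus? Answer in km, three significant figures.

D ≈ 28.6 km

The impactor-only factors (d, v, ρ_i) cancel in the ratio, leaving D_Venus/D_Callisto = (g_Venus/g_Callisto)^-0.19 · (ρ_t,Callisto/ρ_t,Venus)^0.35.
(8.87/1.24)^-0.19 = 7.153^-0.19 = 0.6881
(1400/2900)^0.35 = 0.4828^0.35 = 0.7750
Ratio = 0.6881 × 0.7750 = 0.5333
D_Venus = 0.5333 × 53.6 km = 28.6 km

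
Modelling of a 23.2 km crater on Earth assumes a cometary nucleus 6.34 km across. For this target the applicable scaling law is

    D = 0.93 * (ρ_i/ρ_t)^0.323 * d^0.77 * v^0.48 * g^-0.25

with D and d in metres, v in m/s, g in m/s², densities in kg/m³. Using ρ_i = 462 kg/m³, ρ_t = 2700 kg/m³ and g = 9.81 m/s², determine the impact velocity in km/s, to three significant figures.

Rearranging for v: v = [D / (0.93 · (462/2700)^0.323 · 6340^0.77 · 9.81^-0.25)]^(1/0.48).
D = 23200 m.
(462/2700)^0.323 = 0.5654
6340^0.77 = 846.5
9.81^-0.25 = 0.5650
Denominator = 0.93 × 0.5654 × 846.5 × 0.5650 = 251.5
D / 251.5 = 23200 / 251.5 = 92.25
v = 92.25^(1/0.48) = 92.25^2.0833 = 12406 m/s

v ≈ 12.4 km/s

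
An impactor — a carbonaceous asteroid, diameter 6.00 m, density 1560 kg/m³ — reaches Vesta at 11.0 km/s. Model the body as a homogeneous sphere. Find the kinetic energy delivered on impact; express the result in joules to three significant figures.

v = 11000 m/s.
Mass m = (π/6) ρ d³ = (π/6) × 1560 × (6)³ = 1.764 × 10^5 kg
E = ½ m v² = 0.5 × 1.764 × 10^5 × (11000)² = 1.067 × 10^13 J

E ≈ 1.07 × 10^13 J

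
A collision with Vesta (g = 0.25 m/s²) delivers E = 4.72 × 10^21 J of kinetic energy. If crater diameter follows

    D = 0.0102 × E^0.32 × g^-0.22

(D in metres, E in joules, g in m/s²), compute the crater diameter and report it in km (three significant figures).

E^0.32 = (4.72 × 10^21)^0.32 = 8.623 × 10^6
g^-0.22 = 0.25^-0.22 = 1.357
D = 0.0102 × 8.623 × 10^6 × 1.357 = 1.194 × 10^5 m
   = 119.4 km

D ≈ 119 km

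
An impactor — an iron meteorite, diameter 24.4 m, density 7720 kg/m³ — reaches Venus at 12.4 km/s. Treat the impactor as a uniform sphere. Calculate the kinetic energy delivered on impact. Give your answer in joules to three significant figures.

v = 12400 m/s.
Mass m = (π/6) ρ d³ = (π/6) × 7720 × (24.4)³ = 5.872 × 10^7 kg
E = ½ m v² = 0.5 × 5.872 × 10^7 × (12400)² = 4.514 × 10^15 J

E ≈ 4.51 × 10^15 J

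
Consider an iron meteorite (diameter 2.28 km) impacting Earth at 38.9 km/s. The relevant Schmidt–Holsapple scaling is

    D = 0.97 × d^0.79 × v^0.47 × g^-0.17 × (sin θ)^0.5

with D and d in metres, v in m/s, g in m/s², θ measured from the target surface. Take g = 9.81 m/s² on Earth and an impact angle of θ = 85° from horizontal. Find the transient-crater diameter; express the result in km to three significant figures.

D ≈ 42.4 km

In SI units: d = 2280 m, v = 38900 m/s.
d^0.79 = 2280^0.79 = 449.5
v^0.47 = 38900^0.47 = 143.6
g^-0.17 = 9.81^-0.17 = 0.6783
(sin 85°)^0.5 = 0.9962^0.5 = 0.9981
D = 0.97 × 449.5 × 143.6 × 0.6783 × 0.9981 = 42389 m
   = 42.39 km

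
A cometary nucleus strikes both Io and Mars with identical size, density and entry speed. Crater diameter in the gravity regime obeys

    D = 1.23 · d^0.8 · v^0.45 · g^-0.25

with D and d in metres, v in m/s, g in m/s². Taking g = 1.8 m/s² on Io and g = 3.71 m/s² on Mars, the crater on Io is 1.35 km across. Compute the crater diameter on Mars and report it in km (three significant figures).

D ≈ 1.13 km

All impactor-dependent factors cancel in the ratio, leaving D_Mars/D_Io = (g_Mars/g_Io)^-0.25.
(3.71/1.8)^-0.25 = 2.061^-0.25 = 0.8346
D_Mars = 0.8346 × 1.35 km = 1.13 km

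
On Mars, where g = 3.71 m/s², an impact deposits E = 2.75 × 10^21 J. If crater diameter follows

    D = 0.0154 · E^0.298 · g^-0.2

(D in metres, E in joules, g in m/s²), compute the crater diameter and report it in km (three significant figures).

D ≈ 29.0 km

E^0.298 = (2.75 × 10^21)^0.298 = 2.449 × 10^6
g^-0.2 = 3.71^-0.2 = 0.7694
D = 0.0154 × 2.449 × 10^6 × 0.7694 = 29018 m
   = 29.02 km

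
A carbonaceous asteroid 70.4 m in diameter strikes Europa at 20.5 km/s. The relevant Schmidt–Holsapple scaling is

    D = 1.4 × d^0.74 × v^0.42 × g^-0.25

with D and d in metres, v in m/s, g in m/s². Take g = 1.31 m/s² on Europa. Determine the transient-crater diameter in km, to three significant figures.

D ≈ 1.97 km

In SI units: v = 20500 m/s.
d^0.74 = 70.4^0.74 = 23.29
v^0.42 = 20500^0.42 = 64.70
g^-0.25 = 1.31^-0.25 = 0.9347
D = 1.4 × 23.29 × 64.70 × 0.9347 = 1972 m
   = 1.972 km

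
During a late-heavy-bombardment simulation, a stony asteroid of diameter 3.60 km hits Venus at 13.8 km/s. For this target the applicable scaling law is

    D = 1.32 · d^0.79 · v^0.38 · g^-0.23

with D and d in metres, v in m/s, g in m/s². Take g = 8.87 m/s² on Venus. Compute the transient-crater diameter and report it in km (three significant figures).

D ≈ 19.3 km

In SI units: d = 3600 m, v = 13800 m/s.
d^0.79 = 3600^0.79 = 644.9
v^0.38 = 13800^0.38 = 37.42
g^-0.23 = 8.87^-0.23 = 0.6053
D = 1.32 × 644.9 × 37.42 × 0.6053 = 19281 m
   = 19.28 km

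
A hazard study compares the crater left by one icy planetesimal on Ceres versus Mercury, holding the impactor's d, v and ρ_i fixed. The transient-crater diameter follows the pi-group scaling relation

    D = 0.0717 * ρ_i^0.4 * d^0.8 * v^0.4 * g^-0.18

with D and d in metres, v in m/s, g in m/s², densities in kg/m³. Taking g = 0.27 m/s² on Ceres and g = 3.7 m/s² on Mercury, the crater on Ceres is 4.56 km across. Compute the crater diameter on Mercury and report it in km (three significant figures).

D ≈ 2.85 km

All impactor-dependent factors cancel in the ratio, leaving D_Mercury/D_Ceres = (g_Mercury/g_Ceres)^-0.18.
(3.7/0.27)^-0.18 = 13.70^-0.18 = 0.6243
D_Mercury = 0.6243 × 4.56 km = 2.85 km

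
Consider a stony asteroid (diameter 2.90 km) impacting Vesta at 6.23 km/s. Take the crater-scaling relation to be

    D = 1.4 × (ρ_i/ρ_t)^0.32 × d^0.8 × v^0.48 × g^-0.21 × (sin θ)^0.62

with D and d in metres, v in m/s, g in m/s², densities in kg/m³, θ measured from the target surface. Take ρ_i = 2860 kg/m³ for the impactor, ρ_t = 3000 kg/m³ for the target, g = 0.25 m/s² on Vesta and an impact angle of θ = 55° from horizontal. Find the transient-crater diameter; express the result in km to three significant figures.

D ≈ 63.6 km

In SI units: d = 2900 m, v = 6230 m/s.
(ρ_i/ρ_t)^0.32 = (2860/3000)^0.32 = 0.9848
d^0.8 = 2900^0.8 = 588.7
v^0.48 = 6230^0.48 = 66.28
g^-0.21 = 0.25^-0.21 = 1.338
(sin 55°)^0.62 = 0.8192^0.62 = 0.8837
D = 1.4 × 0.9848 × 588.7 × 66.28 × 1.338 × 0.8837 = 63608 m
   = 63.61 km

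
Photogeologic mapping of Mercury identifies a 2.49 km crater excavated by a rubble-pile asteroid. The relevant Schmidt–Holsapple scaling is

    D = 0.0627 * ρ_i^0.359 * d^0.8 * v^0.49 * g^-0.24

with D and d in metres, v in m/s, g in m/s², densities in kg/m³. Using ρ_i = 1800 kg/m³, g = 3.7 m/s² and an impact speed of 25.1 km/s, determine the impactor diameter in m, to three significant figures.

Rearranging for d: d = [D / (0.0627 · 1800^0.359 · 25100^0.49 · 3.7^-0.24)]^(1/0.8).
D = 2490 m.
1800^0.359 = 14.74
25100^0.49 = 143.2
3.7^-0.24 = 0.7305
Denominator = 0.0627 × 14.74 × 143.2 × 0.7305 = 96.68
D / 96.68 = 2490 / 96.68 = 25.76
d = 25.76^(1/0.8) = 25.76^1.25 = 58.03 m

d ≈ 58.0 m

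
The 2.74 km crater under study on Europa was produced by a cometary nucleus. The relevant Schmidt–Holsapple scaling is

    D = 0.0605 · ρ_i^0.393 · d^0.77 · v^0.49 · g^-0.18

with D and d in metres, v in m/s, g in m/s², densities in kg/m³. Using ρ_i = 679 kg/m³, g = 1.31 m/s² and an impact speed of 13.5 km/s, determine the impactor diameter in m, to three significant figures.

Rearranging for d: d = [D / (0.0605 · 679^0.393 · 13500^0.49 · 1.31^-0.18)]^(1/0.77).
D = 2740 m.
679^0.393 = 12.97
13500^0.49 = 105.6
1.31^-0.18 = 0.9526
Denominator = 0.0605 × 12.97 × 105.6 × 0.9526 = 78.94
D / 78.94 = 2740 / 78.94 = 34.71
d = 34.71^(1/0.77) = 34.71^1.2987 = 100.1 m

d ≈ 100 m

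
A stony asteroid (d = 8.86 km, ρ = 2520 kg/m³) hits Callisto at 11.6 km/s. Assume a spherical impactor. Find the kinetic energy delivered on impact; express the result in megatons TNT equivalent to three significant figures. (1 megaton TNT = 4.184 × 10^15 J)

d = 8860 m; v = 11600 m/s.
Mass m = (π/6) ρ d³ = (π/6) × 2520 × (8860)³ = 9.177 × 10^14 kg
E = ½ m v² = 0.5 × 9.177 × 10^14 × (11600)² = 6.174 × 10^22 J
   = 6.174 × 10^22 / 4.184×10^15 = 1.476 × 10^7 Mt

E ≈ 1.48 × 10^7 Mt TNT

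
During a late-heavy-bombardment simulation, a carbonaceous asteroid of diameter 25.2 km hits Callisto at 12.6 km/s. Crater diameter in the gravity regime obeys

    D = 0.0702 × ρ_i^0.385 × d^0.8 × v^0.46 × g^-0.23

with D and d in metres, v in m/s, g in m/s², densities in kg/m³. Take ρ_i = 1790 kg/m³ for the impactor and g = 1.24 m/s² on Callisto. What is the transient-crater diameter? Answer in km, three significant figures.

In SI units: d = 25200 m, v = 12600 m/s.
ρ_i^0.385 = 1790^0.385 = 17.88
d^0.8 = 25200^0.8 = 3320
v^0.46 = 12600^0.46 = 76.94
g^-0.23 = 1.24^-0.23 = 0.9517
D = 0.0702 × 17.88 × 3320 × 76.94 × 0.9517 = 3.051 × 10^5 m
   = 305.1 km

D ≈ 305 km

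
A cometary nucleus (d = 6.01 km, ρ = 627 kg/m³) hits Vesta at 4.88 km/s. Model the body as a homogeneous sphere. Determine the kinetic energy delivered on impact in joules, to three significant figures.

E ≈ 8.49 × 10^20 J

d = 6010 m; v = 4880 m/s.
Mass m = (π/6) ρ d³ = (π/6) × 627 × (6010)³ = 7.127 × 10^13 kg
E = ½ m v² = 0.5 × 7.127 × 10^13 × (4880)² = 8.486 × 10^20 J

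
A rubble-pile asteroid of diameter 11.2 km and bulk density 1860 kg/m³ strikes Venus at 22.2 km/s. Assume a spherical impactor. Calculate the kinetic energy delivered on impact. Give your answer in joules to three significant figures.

d = 11200 m; v = 22200 m/s.
Mass m = (π/6) ρ d³ = (π/6) × 1860 × (11200)³ = 1.368 × 10^15 kg
E = ½ m v² = 0.5 × 1.368 × 10^15 × (22200)² = 3.371 × 10^23 J

E ≈ 3.37 × 10^23 J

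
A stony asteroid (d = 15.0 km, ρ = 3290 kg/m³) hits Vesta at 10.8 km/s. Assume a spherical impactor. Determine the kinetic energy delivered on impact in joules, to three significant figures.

E ≈ 3.39 × 10^23 J

d = 15000 m; v = 10800 m/s.
Mass m = (π/6) ρ d³ = (π/6) × 3290 × (15000)³ = 5.814 × 10^15 kg
E = ½ m v² = 0.5 × 5.814 × 10^15 × (10800)² = 3.391 × 10^23 J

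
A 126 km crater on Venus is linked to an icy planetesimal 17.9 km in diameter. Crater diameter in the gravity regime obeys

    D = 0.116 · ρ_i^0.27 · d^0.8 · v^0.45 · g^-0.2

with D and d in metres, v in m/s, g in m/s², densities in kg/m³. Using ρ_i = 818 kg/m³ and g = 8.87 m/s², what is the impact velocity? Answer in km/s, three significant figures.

Rearranging for v: v = [D / (0.116 · 818^0.27 · 17900^0.8 · 8.87^-0.2)]^(1/0.45).
D = 126000 m.
818^0.27 = 6.116
17900^0.8 = 2525
8.87^-0.2 = 0.6463
Denominator = 0.116 × 6.116 × 2525 × 0.6463 = 1158
D / 1158 = 126000 / 1158 = 108.8
v = 108.8^(1/0.45) = 108.8^2.2222 = 33558 m/s

v ≈ 33.6 km/s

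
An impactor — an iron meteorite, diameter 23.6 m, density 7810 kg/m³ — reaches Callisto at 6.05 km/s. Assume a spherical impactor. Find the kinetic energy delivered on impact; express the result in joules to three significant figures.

v = 6050 m/s.
Mass m = (π/6) ρ d³ = (π/6) × 7810 × (23.6)³ = 5.375 × 10^7 kg
E = ½ m v² = 0.5 × 5.375 × 10^7 × (6050)² = 9.837 × 10^14 J

E ≈ 9.84 × 10^14 J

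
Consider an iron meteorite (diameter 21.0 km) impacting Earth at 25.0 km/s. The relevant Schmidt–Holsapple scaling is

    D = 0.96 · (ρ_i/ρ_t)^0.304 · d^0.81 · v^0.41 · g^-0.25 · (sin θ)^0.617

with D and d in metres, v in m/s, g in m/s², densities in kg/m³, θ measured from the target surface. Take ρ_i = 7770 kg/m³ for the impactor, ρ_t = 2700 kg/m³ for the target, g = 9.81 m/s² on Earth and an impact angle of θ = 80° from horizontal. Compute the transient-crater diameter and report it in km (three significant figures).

D ≈ 149 km

In SI units: d = 21000 m, v = 25000 m/s.
(ρ_i/ρ_t)^0.304 = (7770/2700)^0.304 = 1.379
d^0.81 = 21000^0.81 = 3170
v^0.41 = 25000^0.41 = 63.56
g^-0.25 = 9.81^-0.25 = 0.5650
(sin 80°)^0.617 = 0.9848^0.617 = 0.9906
D = 0.96 × 1.379 × 3170 × 63.56 × 0.5650 × 0.9906 = 1.493 × 10^5 m
   = 149.3 km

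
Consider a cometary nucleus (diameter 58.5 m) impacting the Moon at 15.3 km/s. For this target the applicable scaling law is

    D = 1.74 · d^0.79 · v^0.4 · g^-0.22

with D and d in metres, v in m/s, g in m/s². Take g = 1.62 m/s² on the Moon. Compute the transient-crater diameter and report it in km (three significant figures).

In SI units: v = 15300 m/s.
d^0.79 = 58.5^0.79 = 24.89
v^0.4 = 15300^0.4 = 47.19
g^-0.22 = 1.62^-0.22 = 0.8993
D = 1.74 × 24.89 × 47.19 × 0.8993 = 1838 m
   = 1.838 km

D ≈ 1.84 km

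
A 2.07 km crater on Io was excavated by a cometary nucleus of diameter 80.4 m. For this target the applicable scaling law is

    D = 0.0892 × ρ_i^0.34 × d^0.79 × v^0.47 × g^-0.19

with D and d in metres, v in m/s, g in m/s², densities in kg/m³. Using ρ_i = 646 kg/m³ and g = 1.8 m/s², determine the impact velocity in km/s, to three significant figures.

Rearranging for v: v = [D / (0.0892 · 646^0.34 · 80.4^0.79 · 1.8^-0.19)]^(1/0.47).
D = 2070 m.
646^0.34 = 9.026
80.4^0.79 = 32.00
1.8^-0.19 = 0.8943
Denominator = 0.0892 × 9.026 × 32.00 × 0.8943 = 23.04
D / 23.04 = 2070 / 23.04 = 89.84
v = 89.84^(1/0.47) = 89.84^2.1277 = 14335 m/s

v ≈ 14.3 km/s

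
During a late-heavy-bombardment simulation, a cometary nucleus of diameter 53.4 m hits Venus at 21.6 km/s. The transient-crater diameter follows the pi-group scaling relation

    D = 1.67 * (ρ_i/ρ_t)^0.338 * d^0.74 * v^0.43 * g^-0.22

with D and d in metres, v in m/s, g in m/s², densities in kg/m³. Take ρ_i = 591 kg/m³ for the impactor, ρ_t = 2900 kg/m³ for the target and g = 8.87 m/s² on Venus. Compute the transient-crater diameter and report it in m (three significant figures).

D ≈ 837 m

In SI units: v = 21600 m/s.
(ρ_i/ρ_t)^0.338 = (591/2900)^0.338 = 0.5841
d^0.74 = 53.4^0.74 = 18.98
v^0.43 = 21600^0.43 = 73.08
g^-0.22 = 8.87^-0.22 = 0.6187
D = 1.67 × 0.5841 × 18.98 × 73.08 × 0.6187 = 837.1 m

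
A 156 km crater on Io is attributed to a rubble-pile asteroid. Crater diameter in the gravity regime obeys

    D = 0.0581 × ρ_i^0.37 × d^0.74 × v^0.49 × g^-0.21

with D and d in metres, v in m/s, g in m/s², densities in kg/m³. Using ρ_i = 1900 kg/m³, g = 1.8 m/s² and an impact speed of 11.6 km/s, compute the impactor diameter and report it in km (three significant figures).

d ≈ 26.9 km

Rearranging for d: d = [D / (0.0581 · 1900^0.37 · 11600^0.49 · 1.8^-0.21)]^(1/0.74).
D = 156000 m.
1900^0.37 = 16.34
11600^0.49 = 98.08
1.8^-0.21 = 0.8839
Denominator = 0.0581 × 16.34 × 98.08 × 0.8839 = 82.30
D / 82.30 = 156000 / 82.30 = 1896
d = 1896^(1/0.74) = 1896^1.3514 = 26895 m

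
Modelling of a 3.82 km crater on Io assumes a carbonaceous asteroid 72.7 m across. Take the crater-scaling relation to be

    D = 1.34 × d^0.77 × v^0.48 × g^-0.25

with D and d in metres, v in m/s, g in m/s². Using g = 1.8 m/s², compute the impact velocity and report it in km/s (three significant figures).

v ≈ 22.1 km/s

Rearranging for v: v = [D / (1.34 · 72.7^0.77 · 1.8^-0.25)]^(1/0.48).
D = 3820 m.
72.7^0.77 = 27.13
1.8^-0.25 = 0.8633
Denominator = 1.34 × 27.13 × 0.8633 = 31.38
D / 31.38 = 3820 / 31.38 = 121.7
v = 121.7^(1/0.48) = 121.7^2.0833 = 22095 m/s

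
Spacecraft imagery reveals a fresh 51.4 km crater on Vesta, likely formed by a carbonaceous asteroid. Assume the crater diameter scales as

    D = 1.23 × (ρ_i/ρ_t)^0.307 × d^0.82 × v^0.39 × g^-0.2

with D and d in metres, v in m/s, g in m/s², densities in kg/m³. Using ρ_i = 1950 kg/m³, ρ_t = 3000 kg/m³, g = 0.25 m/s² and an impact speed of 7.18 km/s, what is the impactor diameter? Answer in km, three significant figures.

d ≈ 5.30 km

Rearranging for d: d = [D / (1.23 · (1950/3000)^0.307 · 7180^0.39 · 0.25^-0.2)]^(1/0.82).
D = 51400 m.
(1950/3000)^0.307 = 0.8761
7180^0.39 = 31.91
0.25^-0.2 = 1.320
Denominator = 1.23 × 0.8761 × 31.91 × 1.320 = 45.39
D / 45.39 = 51400 / 45.39 = 1132
d = 1132^(1/0.82) = 1132^1.2195 = 5299 m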